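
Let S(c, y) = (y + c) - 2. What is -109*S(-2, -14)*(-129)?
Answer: -253098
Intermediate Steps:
S(c, y) = -2 + c + y (S(c, y) = (c + y) - 2 = -2 + c + y)
-109*S(-2, -14)*(-129) = -109*(-2 - 2 - 14)*(-129) = -109*(-18)*(-129) = 1962*(-129) = -253098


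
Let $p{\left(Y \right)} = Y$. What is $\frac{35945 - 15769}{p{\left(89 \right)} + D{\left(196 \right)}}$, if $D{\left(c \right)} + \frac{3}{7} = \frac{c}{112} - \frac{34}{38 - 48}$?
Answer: $\frac{2824640}{13121} \approx 215.28$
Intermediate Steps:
$D{\left(c \right)} = \frac{104}{35} + \frac{c}{112}$ ($D{\left(c \right)} = - \frac{3}{7} + \left(\frac{c}{112} - \frac{34}{38 - 48}\right) = - \frac{3}{7} + \left(c \frac{1}{112} - \frac{34}{38 - 48}\right) = - \frac{3}{7} + \left(\frac{c}{112} - \frac{34}{-10}\right) = - \frac{3}{7} + \left(\frac{c}{112} - - \frac{17}{5}\right) = - \frac{3}{7} + \left(\frac{c}{112} + \frac{17}{5}\right) = - \frac{3}{7} + \left(\frac{17}{5} + \frac{c}{112}\right) = \frac{104}{35} + \frac{c}{112}$)
$\frac{35945 - 15769}{p{\left(89 \right)} + D{\left(196 \right)}} = \frac{35945 - 15769}{89 + \left(\frac{104}{35} + \frac{1}{112} \cdot 196\right)} = \frac{20176}{89 + \left(\frac{104}{35} + \frac{7}{4}\right)} = \frac{20176}{89 + \frac{661}{140}} = \frac{20176}{\frac{13121}{140}} = 20176 \cdot \frac{140}{13121} = \frac{2824640}{13121}$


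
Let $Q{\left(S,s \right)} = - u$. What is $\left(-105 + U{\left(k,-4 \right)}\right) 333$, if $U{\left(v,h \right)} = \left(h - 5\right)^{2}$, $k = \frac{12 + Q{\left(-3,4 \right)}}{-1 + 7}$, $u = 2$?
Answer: $-7992$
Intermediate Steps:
$Q{\left(S,s \right)} = -2$ ($Q{\left(S,s \right)} = \left(-1\right) 2 = -2$)
$k = \frac{5}{3}$ ($k = \frac{12 - 2}{-1 + 7} = \frac{10}{6} = 10 \cdot \frac{1}{6} = \frac{5}{3} \approx 1.6667$)
$U{\left(v,h \right)} = \left(-5 + h\right)^{2}$
$\left(-105 + U{\left(k,-4 \right)}\right) 333 = \left(-105 + \left(-5 - 4\right)^{2}\right) 333 = \left(-105 + \left(-9\right)^{2}\right) 333 = \left(-105 + 81\right) 333 = \left(-24\right) 333 = -7992$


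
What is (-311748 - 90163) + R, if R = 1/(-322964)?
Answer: -129802784205/322964 ≈ -4.0191e+5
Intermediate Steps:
R = -1/322964 ≈ -3.0963e-6
(-311748 - 90163) + R = (-311748 - 90163) - 1/322964 = -401911 - 1/322964 = -129802784205/322964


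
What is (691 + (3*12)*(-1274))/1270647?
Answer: -45173/1270647 ≈ -0.035551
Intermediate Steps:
(691 + (3*12)*(-1274))/1270647 = (691 + 36*(-1274))*(1/1270647) = (691 - 45864)*(1/1270647) = -45173*1/1270647 = -45173/1270647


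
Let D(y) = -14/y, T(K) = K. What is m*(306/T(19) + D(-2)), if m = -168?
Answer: -73752/19 ≈ -3881.7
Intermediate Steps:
m*(306/T(19) + D(-2)) = -168*(306/19 - 14/(-2)) = -168*(306*(1/19) - 14*(-1/2)) = -168*(306/19 + 7) = -168*439/19 = -73752/19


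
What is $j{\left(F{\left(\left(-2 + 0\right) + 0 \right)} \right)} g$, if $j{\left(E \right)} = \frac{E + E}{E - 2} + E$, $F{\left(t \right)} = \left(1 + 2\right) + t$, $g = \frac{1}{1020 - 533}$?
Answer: $- \frac{1}{487} \approx -0.0020534$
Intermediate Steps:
$g = \frac{1}{487} \approx 0.0020534$
$F{\left(t \right)} = 3 + t$
$j{\left(E \right)} = E + \frac{2 E}{-2 + E}$ ($j{\left(E \right)} = \frac{2 E}{-2 + E} + E = E + \frac{2 E}{-2 + E}$)
$j{\left(F{\left(\left(-2 + 0\right) + 0 \right)} \right)} g = \frac{\left(3 + \left(\left(-2 + 0\right) + 0\right)\right)^{2}}{-2 + \left(3 + \left(\left(-2 + 0\right) + 0\right)\right)} \frac{1}{487} = \frac{\left(3 + \left(-2 + 0\right)\right)^{2}}{-2 + \left(3 + \left(-2 + 0\right)\right)} \frac{1}{487} = \frac{\left(3 - 2\right)^{2}}{-2 + \left(3 - 2\right)} \frac{1}{487} = \frac{1^{2}}{-2 + 1} \cdot \frac{1}{487} = 1 \frac{1}{-1} \cdot \frac{1}{487} = 1 \left(-1\right) \frac{1}{487} = \left(-1\right) \frac{1}{487} = - \frac{1}{487}$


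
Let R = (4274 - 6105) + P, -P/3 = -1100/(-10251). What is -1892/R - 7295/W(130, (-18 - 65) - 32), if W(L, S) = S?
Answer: 9278571965/143925421 ≈ 64.468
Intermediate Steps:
P = -1100/3417 (P = -(-3300)/(-10251) = -(-3300)*(-1)/10251 = -3*1100/10251 = -1100/3417 ≈ -0.32192)
R = -6257627/3417 (R = (4274 - 6105) - 1100/3417 = -1831 - 1100/3417 = -6257627/3417 ≈ -1831.3)
-1892/R - 7295/W(130, (-18 - 65) - 32) = -1892/(-6257627/3417) - 7295/((-18 - 65) - 32) = -1892*(-3417/6257627) - 7295/(-83 - 32) = 6464964/6257627 - 7295/(-115) = 6464964/6257627 - 7295*(-1/115) = 6464964/6257627 + 1459/23 = 9278571965/143925421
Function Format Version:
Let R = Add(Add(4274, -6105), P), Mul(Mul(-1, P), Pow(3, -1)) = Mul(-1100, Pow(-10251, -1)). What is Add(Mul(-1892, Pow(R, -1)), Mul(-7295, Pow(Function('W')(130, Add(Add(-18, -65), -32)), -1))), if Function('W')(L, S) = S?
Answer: Rational(9278571965, 143925421) ≈ 64.468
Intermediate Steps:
P = Rational(-1100, 3417) (P = Mul(-3, Mul(-1100, Pow(-10251, -1))) = Mul(-3, Mul(-1100, Rational(-1, 10251))) = Mul(-3, Rational(1100, 10251)) = Rational(-1100, 3417) ≈ -0.32192)
R = Rational(-6257627, 3417) (R = Add(Add(4274, -6105), Rational(-1100, 3417)) = Add(-1831, Rational(-1100, 3417)) = Rational(-6257627, 3417) ≈ -1831.3)
Add(Mul(-1892, Pow(R, -1)), Mul(-7295, Pow(Function('W')(130, Add(Add(-18, -65), -32)), -1))) = Add(Mul(-1892, Pow(Rational(-6257627, 3417), -1)), Mul(-7295, Pow(Add(Add(-18, -65), -32), -1))) = Add(Mul(-1892, Rational(-3417, 6257627)), Mul(-7295, Pow(Add(-83, -32), -1))) = Add(Rational(6464964, 6257627), Mul(-7295, Pow(-115, -1))) = Add(Rational(6464964, 6257627), Mul(-7295, Rational(-1, 115))) = Add(Rational(6464964, 6257627), Rational(1459, 23)) = Rational(9278571965, 143925421)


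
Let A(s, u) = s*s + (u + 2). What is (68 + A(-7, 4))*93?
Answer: 11439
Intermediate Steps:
A(s, u) = 2 + u + s² (A(s, u) = s² + (2 + u) = 2 + u + s²)
(68 + A(-7, 4))*93 = (68 + (2 + 4 + (-7)²))*93 = (68 + (2 + 4 + 49))*93 = (68 + 55)*93 = 123*93 = 11439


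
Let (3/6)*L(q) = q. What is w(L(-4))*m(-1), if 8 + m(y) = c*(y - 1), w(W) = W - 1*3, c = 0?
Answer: 88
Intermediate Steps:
L(q) = 2*q
w(W) = -3 + W (w(W) = W - 3 = -3 + W)
m(y) = -8 (m(y) = -8 + 0*(y - 1) = -8 + 0*(-1 + y) = -8 + 0 = -8)
w(L(-4))*m(-1) = (-3 + 2*(-4))*(-8) = (-3 - 8)*(-8) = -11*(-8) = 88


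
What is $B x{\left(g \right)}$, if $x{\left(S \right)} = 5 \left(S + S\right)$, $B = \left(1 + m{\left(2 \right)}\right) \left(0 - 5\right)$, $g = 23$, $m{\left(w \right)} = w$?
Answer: $-3450$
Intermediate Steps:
$B = -15$ ($B = \left(1 + 2\right) \left(0 - 5\right) = 3 \left(-5\right) = -15$)
$x{\left(S \right)} = 10 S$ ($x{\left(S \right)} = 5 \cdot 2 S = 10 S$)
$B x{\left(g \right)} = - 15 \cdot 10 \cdot 23 = \left(-15\right) 230 = -3450$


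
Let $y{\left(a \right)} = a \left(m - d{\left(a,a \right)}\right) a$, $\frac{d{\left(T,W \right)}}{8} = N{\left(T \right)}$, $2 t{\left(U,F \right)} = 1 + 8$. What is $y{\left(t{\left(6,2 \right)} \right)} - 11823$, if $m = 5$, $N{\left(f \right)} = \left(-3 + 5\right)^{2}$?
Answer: $- \frac{49479}{4} \approx -12370.0$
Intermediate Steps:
$t{\left(U,F \right)} = \frac{9}{2}$ ($t{\left(U,F \right)} = \frac{1 + 8}{2} = \frac{1}{2} \cdot 9 = \frac{9}{2}$)
$N{\left(f \right)} = 4$ ($N{\left(f \right)} = 2^{2} = 4$)
$d{\left(T,W \right)} = 32$ ($d{\left(T,W \right)} = 8 \cdot 4 = 32$)
$y{\left(a \right)} = - 27 a^{2}$ ($y{\left(a \right)} = a \left(5 - 32\right) a = a \left(-27\right) a = - 27 a a = - 27 a^{2}$)
$y{\left(t{\left(6,2 \right)} \right)} - 11823 = - 27 \left(\frac{9}{2}\right)^{2} - 11823 = \left(-27\right) \frac{81}{4} - 11823 = - \frac{2187}{4} - 11823 = - \frac{49479}{4}$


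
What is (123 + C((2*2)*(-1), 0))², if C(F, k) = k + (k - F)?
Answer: 16129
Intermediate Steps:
C(F, k) = -F + 2*k
(123 + C((2*2)*(-1), 0))² = (123 + (-2*2*(-1) + 2*0))² = (123 + (-4*(-1) + 0))² = (123 + (-1*(-4) + 0))² = (123 + (4 + 0))² = (123 + 4)² = 127² = 16129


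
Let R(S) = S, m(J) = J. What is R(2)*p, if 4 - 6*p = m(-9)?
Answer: 13/3 ≈ 4.3333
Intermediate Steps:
p = 13/6 (p = ⅔ - ⅙*(-9) = ⅔ + 3/2 = 13/6 ≈ 2.1667)
R(2)*p = 2*(13/6) = 13/3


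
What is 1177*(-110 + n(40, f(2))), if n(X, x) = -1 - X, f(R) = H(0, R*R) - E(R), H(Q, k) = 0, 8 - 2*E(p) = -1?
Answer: -177727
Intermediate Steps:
E(p) = 9/2 (E(p) = 4 - ½*(-1) = 4 + ½ = 9/2)
f(R) = -9/2 (f(R) = 0 - 1*9/2 = 0 - 9/2 = -9/2)
1177*(-110 + n(40, f(2))) = 1177*(-110 + (-1 - 1*40)) = 1177*(-110 + (-1 - 40)) = 1177*(-110 - 41) = 1177*(-151) = -177727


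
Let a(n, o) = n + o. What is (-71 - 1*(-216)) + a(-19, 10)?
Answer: 136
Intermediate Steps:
(-71 - 1*(-216)) + a(-19, 10) = (-71 - 1*(-216)) + (-19 + 10) = (-71 + 216) - 9 = 145 - 9 = 136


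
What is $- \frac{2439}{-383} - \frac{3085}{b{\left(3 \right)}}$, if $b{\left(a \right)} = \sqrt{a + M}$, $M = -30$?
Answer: $\frac{2439}{383} + \frac{3085 i \sqrt{3}}{9} \approx 6.3681 + 593.71 i$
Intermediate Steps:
$b{\left(a \right)} = \sqrt{-30 + a}$ ($b{\left(a \right)} = \sqrt{a - 30} = \sqrt{-30 + a}$)
$- \frac{2439}{-383} - \frac{3085}{b{\left(3 \right)}} = - \frac{2439}{-383} - \frac{3085}{\sqrt{-30 + 3}} = \left(-2439\right) \left(- \frac{1}{383}\right) - \frac{3085}{\sqrt{-27}} = \frac{2439}{383} - \frac{3085}{3 i \sqrt{3}} = \frac{2439}{383} - 3085 \left(- \frac{i \sqrt{3}}{9}\right) = \frac{2439}{383} + \frac{3085 i \sqrt{3}}{9}$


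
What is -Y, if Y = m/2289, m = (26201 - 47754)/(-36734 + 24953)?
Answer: -3079/3852387 ≈ -0.00079924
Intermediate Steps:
m = 3079/1683 (m = -21553/(-11781) = -21553*(-1/11781) = 3079/1683 ≈ 1.8295)
Y = 3079/3852387 (Y = (3079/1683)/2289 = (3079/1683)*(1/2289) = 3079/3852387 ≈ 0.00079924)
-Y = -1*3079/3852387 = -3079/3852387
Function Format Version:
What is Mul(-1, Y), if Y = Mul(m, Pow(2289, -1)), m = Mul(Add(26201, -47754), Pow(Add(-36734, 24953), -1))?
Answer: Rational(-3079, 3852387) ≈ -0.00079924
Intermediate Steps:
m = Rational(3079, 1683) (m = Mul(-21553, Pow(-11781, -1)) = Mul(-21553, Rational(-1, 11781)) = Rational(3079, 1683) ≈ 1.8295)
Y = Rational(3079, 3852387) (Y = Mul(Rational(3079, 1683), Pow(2289, -1)) = Mul(Rational(3079, 1683), Rational(1, 2289)) = Rational(3079, 3852387) ≈ 0.00079924)
Mul(-1, Y) = Mul(-1, Rational(3079, 3852387)) = Rational(-3079, 3852387)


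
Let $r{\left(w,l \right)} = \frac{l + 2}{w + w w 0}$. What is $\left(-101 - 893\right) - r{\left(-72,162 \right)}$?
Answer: $- \frac{17851}{18} \approx -991.72$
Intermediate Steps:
$r{\left(w,l \right)} = \frac{2 + l}{w}$ ($r{\left(w,l \right)} = \frac{2 + l}{w + w^{2} \cdot 0} = \frac{2 + l}{w + 0} = \frac{2 + l}{w}$)
$\left(-101 - 893\right) - r{\left(-72,162 \right)} = \left(-101 - 893\right) - \frac{2 + 162}{-72} = \left(-101 - 893\right) - \left(- \frac{1}{72}\right) 164 = -994 - - \frac{41}{18} = -994 + \frac{41}{18} = - \frac{17851}{18}$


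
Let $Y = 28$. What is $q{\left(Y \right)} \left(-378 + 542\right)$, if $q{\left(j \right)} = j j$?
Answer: $128576$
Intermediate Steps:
$q{\left(j \right)} = j^{2}$
$q{\left(Y \right)} \left(-378 + 542\right) = 28^{2} \left(-378 + 542\right) = 784 \cdot 164 = 128576$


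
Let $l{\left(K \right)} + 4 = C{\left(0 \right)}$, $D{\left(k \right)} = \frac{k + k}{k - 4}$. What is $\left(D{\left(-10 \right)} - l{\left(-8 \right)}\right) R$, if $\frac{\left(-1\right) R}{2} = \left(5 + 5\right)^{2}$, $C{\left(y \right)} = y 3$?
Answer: $- \frac{7600}{7} \approx -1085.7$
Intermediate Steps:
$D{\left(k \right)} = \frac{2 k}{-4 + k}$
$C{\left(y \right)} = 3 y$
$l{\left(K \right)} = -4$ ($l{\left(K \right)} = -4 + 3 \cdot 0 = -4 + 0 = -4$)
$R = -200$ ($R = - 2 \left(5 + 5\right)^{2} = - 2 \cdot 10^{2} = \left(-2\right) 100 = -200$)
$\left(D{\left(-10 \right)} - l{\left(-8 \right)}\right) R = \left(2 \left(-10\right) \frac{1}{-4 - 10} - -4\right) \left(-200\right) = \left(2 \left(-10\right) \frac{1}{-14} + 4\right) \left(-200\right) = \left(2 \left(-10\right) \left(- \frac{1}{14}\right) + 4\right) \left(-200\right) = \left(\frac{10}{7} + 4\right) \left(-200\right) = \frac{38}{7} \left(-200\right) = - \frac{7600}{7}$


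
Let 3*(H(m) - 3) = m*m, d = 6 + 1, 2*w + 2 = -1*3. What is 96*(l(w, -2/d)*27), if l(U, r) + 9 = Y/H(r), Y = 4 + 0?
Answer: -8856864/445 ≈ -19903.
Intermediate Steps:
w = -5/2 (w = -1 + (-1*3)/2 = -1 + (½)*(-3) = -1 - 3/2 = -5/2 ≈ -2.5000)
d = 7
H(m) = 3 + m²/3 (H(m) = 3 + (m*m)/3 = 3 + m²/3)
Y = 4
l(U, r) = -9 + 4/(3 + r²/3)
96*(l(w, -2/d)*27) = 96*((3*(-23 - 3*(-2/7)²)/(9 + (-2/7)²))*27) = 96*((3*(-23 - 3*4/49)/(9 + 4/49))*27) = 96*((3*(-23 - 12/49)/(445/49))*27) = 96*((3*(49/445)*(-1139/49))*27) = 96*(-3417/445*27) = 96*(-92259/445) = -8856864/445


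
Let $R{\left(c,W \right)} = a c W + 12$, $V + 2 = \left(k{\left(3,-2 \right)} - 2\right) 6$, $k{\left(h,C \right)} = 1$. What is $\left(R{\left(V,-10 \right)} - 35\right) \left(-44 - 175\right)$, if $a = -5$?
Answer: $92637$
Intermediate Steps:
$V = -8$ ($V = -2 + \left(1 - 2\right) 6 = -2 - 6 = -8$)
$R{\left(c,W \right)} = 12 - 5 W c$ ($R{\left(c,W \right)} = - 5 c W + 12 = - 5 W c + 12 = 12 - 5 W c$)
$\left(R{\left(V,-10 \right)} - 35\right) \left(-44 - 175\right) = \left(\left(12 - \left(-50\right) \left(-8\right)\right) - 35\right) \left(-44 - 175\right) = \left(\left(12 - 400\right) - 35\right) \left(-44 - 175\right) = \left(-388 - 35\right) \left(-219\right) = \left(-423\right) \left(-219\right) = 92637$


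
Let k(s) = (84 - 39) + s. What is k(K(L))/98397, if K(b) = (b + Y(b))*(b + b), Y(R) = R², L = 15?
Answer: 805/10933 ≈ 0.073630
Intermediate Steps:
K(b) = 2*b*(b + b²) (K(b) = (b + b²)*(b + b) = (b + b²)*(2*b) = 2*b*(b + b²))
k(s) = 45 + s
k(K(L))/98397 = (45 + 2*15²*(1 + 15))/98397 = (45 + 2*225*16)*(1/98397) = (45 + 7200)*(1/98397) = 7245*(1/98397) = 805/10933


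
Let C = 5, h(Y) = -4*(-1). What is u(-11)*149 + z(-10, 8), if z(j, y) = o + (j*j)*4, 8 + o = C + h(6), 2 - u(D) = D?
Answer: 2338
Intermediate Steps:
u(D) = 2 - D
h(Y) = 4
o = 1 (o = -8 + (5 + 4) = -8 + 9 = 1)
z(j, y) = 1 + 4*j² (z(j, y) = 1 + (j*j)*4 = 1 + j²*4 = 1 + 4*j²)
u(-11)*149 + z(-10, 8) = (2 - 1*(-11))*149 + (1 + 4*(-10)²) = (2 + 11)*149 + (1 + 4*100) = 13*149 + (1 + 400) = 1937 + 401 = 2338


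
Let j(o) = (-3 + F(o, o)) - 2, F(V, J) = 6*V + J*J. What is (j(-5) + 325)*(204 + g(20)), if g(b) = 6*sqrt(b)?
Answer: 64260 + 3780*sqrt(5) ≈ 72712.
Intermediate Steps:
F(V, J) = J**2 + 6*V (F(V, J) = 6*V + J**2 = J**2 + 6*V)
j(o) = -5 + o**2 + 6*o (j(o) = (-3 + (o**2 + 6*o)) - 2 = (-3 + o**2 + 6*o) - 2 = -5 + o**2 + 6*o)
(j(-5) + 325)*(204 + g(20)) = ((-5 + (-5)**2 + 6*(-5)) + 325)*(204 + 6*sqrt(20)) = ((-5 + 25 - 30) + 325)*(204 + 6*(2*sqrt(5))) = (-10 + 325)*(204 + 12*sqrt(5)) = 315*(204 + 12*sqrt(5)) = 64260 + 3780*sqrt(5)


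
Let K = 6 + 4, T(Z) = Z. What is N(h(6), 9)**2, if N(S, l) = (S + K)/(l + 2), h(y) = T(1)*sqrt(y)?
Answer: (10 + sqrt(6))**2/121 ≈ 1.2809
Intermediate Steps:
K = 10
h(y) = sqrt(y) (h(y) = 1*sqrt(y) = sqrt(y))
N(S, l) = (10 + S)/(2 + l) (N(S, l) = (S + 10)/(l + 2) = (10 + S)/(2 + l))
N(h(6), 9)**2 = ((10 + sqrt(6))/(2 + 9))**2 = ((10 + sqrt(6))/11)**2 = (10/11 + sqrt(6)/11)**2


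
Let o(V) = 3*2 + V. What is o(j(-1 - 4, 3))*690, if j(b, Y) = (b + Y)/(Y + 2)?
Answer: 3864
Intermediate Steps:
j(b, Y) = (Y + b)/(2 + Y)
o(V) = 6 + V
o(j(-1 - 4, 3))*690 = (6 + (3 + (-1 - 4))/(2 + 3))*690 = (6 + (3 - 5)/5)*690 = (6 + (⅕)*(-2))*690 = (6 - ⅖)*690 = (28/5)*690 = 3864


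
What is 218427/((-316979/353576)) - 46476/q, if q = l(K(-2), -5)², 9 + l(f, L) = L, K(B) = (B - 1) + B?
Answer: -3787979681649/15531971 ≈ -2.4388e+5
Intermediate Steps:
K(B) = -1 + 2*B (K(B) = (-1 + B) + B = -1 + 2*B)
l(f, L) = -9 + L
q = 196 (q = (-9 - 5)² = (-14)² = 196)
218427/((-316979/353576)) - 46476/q = 218427/((-316979/353576)) - 46476/196 = 218427/((-316979*1/353576)) - 46476*1/196 = 218427/(-316979/353576) - 11619/49 = 218427*(-353576/316979) - 11619/49 = -77230544952/316979 - 11619/49 = -3787979681649/15531971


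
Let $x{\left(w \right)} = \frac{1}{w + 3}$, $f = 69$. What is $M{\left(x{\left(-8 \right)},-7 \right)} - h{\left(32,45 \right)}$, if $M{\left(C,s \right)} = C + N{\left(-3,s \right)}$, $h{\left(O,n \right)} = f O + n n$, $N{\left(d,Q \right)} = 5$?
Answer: $- \frac{21141}{5} \approx -4228.2$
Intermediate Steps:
$x{\left(w \right)} = \frac{1}{3 + w}$
$h{\left(O,n \right)} = n^{2} + 69 O$ ($h{\left(O,n \right)} = 69 O + n n = 69 O + n^{2} = n^{2} + 69 O$)
$M{\left(C,s \right)} = 5 + C$ ($M{\left(C,s \right)} = C + 5 = 5 + C$)
$M{\left(x{\left(-8 \right)},-7 \right)} - h{\left(32,45 \right)} = \left(5 + \frac{1}{3 - 8}\right) - \left(45^{2} + 69 \cdot 32\right) = \left(5 + \frac{1}{-5}\right) - \left(2025 + 2208\right) = \left(5 - \frac{1}{5}\right) - 4233 = \frac{24}{5} - 4233 = - \frac{21141}{5}$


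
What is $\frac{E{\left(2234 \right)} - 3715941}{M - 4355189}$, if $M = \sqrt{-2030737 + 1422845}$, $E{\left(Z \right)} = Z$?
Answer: $\frac{16173895875623}{18967671833613} + \frac{7427414 i \sqrt{151973}}{18967671833613} \approx 0.85271 + 0.00015265 i$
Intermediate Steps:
$M = 2 i \sqrt{151973}$ ($M = \sqrt{-607892} = 2 i \sqrt{151973} \approx 779.67 i$)
$\frac{E{\left(2234 \right)} - 3715941}{M - 4355189} = \frac{2234 - 3715941}{2 i \sqrt{151973} - 4355189} = - \frac{3713707}{-4355189 + 2 i \sqrt{151973}}$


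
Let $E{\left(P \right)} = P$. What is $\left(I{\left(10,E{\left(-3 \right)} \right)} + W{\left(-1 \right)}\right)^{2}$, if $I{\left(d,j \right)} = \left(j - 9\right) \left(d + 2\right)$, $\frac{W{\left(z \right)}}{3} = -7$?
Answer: $27225$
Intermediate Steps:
$W{\left(z \right)} = -21$ ($W{\left(z \right)} = 3 \left(-7\right) = -21$)
$I{\left(d,j \right)} = \left(-9 + j\right) \left(2 + d\right)$ ($I{\left(d,j \right)} = \left(j - 9\right) \left(2 + d\right) = \left(-9 + j\right) \left(2 + d\right)$)
$\left(I{\left(10,E{\left(-3 \right)} \right)} + W{\left(-1 \right)}\right)^{2} = \left(\left(-18 - 90 + 2 \left(-3\right) + 10 \left(-3\right)\right) - 21\right)^{2} = \left(\left(-18 - 90 - 6 - 30\right) - 21\right)^{2} = \left(-144 - 21\right)^{2} = \left(-165\right)^{2} = 27225$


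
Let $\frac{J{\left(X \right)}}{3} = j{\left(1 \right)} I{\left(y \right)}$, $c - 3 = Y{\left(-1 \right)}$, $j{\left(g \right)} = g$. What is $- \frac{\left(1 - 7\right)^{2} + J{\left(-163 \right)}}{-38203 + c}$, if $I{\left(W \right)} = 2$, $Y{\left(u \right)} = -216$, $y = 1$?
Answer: $\frac{3}{2744} \approx 0.0010933$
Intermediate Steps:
$c = -213$ ($c = 3 - 216 = -213$)
$J{\left(X \right)} = 6$ ($J{\left(X \right)} = 3 \cdot 1 \cdot 2 = 3 \cdot 2 = 6$)
$- \frac{\left(1 - 7\right)^{2} + J{\left(-163 \right)}}{-38203 + c} = - \frac{\left(1 - 7\right)^{2} + 6}{-38203 - 213} = - \frac{\left(-6\right)^{2} + 6}{-38416} = - \frac{\left(36 + 6\right) \left(-1\right)}{38416} = - \frac{42 \left(-1\right)}{38416} = \left(-1\right) \left(- \frac{3}{2744}\right) = \frac{3}{2744}$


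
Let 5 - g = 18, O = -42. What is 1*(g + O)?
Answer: -55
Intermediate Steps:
g = -13 (g = 5 - 1*18 = 5 - 18 = -13)
1*(g + O) = 1*(-13 - 42) = 1*(-55) = -55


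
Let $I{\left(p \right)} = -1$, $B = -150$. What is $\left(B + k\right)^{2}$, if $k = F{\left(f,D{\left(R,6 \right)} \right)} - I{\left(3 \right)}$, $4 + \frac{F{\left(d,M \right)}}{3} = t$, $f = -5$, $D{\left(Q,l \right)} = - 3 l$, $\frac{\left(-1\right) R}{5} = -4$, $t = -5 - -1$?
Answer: $29929$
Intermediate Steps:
$t = -4$ ($t = -5 + 1 = -4$)
$R = 20$ ($R = \left(-5\right) \left(-4\right) = 20$)
$F{\left(d,M \right)} = -24$ ($F{\left(d,M \right)} = -12 + 3 \left(-4\right) = -12 - 12 = -24$)
$k = -23$ ($k = -24 - -1 = -24 + 1 = -23$)
$\left(B + k\right)^{2} = \left(-150 - 23\right)^{2} = \left(-173\right)^{2} = 29929$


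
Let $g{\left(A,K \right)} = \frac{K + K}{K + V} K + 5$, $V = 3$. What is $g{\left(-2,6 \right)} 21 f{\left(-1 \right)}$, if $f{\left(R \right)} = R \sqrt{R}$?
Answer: $- 273 i \approx - 273.0 i$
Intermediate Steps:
$f{\left(R \right)} = R^{\frac{3}{2}}$
$g{\left(A,K \right)} = 5 + \frac{2 K^{2}}{3 + K}$ ($g{\left(A,K \right)} = \frac{K + K}{K + 3} K + 5 = \frac{2 K}{3 + K} K + 5 = \frac{2 K^{2}}{3 + K} + 5 = 5 + \frac{2 K^{2}}{3 + K}$)
$g{\left(-2,6 \right)} 21 f{\left(-1 \right)} = \frac{15 + 2 \cdot 6^{2} + 5 \cdot 6}{3 + 6} \cdot 21 \left(-1\right)^{\frac{3}{2}} = \frac{15 + 2 \cdot 36 + 30}{9} \cdot 21 \left(- i\right) = \frac{15 + 72 + 30}{9} \cdot 21 \left(- i\right) = \frac{1}{9} \cdot 117 \cdot 21 \left(- i\right) = 13 \cdot 21 \left(- i\right) = 273 \left(- i\right) = - 273 i$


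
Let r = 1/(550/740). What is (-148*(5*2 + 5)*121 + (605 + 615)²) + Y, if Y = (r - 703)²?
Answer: 5179099781/3025 ≈ 1.7121e+6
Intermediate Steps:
r = 74/55 (r = 1/(550*(1/740)) = 1/(55/74) = 74/55 ≈ 1.3455)
Y = 1489265281/3025 (Y = (74/55 - 703)² = (-38591/55)² = 1489265281/3025 ≈ 4.9232e+5)
(-148*(5*2 + 5)*121 + (605 + 615)²) + Y = (-148*(5*2 + 5)*121 + (605 + 615)²) + 1489265281/3025 = (-148*(10 + 5)*121 + 1220²) + 1489265281/3025 = (-148*15*121 + 1488400) + 1489265281/3025 = (-2220*121 + 1488400) + 1489265281/3025 = (-268620 + 1488400) + 1489265281/3025 = 1219780 + 1489265281/3025 = 5179099781/3025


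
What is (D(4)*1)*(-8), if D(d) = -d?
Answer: 32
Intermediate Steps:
(D(4)*1)*(-8) = (-1*4*1)*(-8) = -4*1*(-8) = -4*(-8) = 32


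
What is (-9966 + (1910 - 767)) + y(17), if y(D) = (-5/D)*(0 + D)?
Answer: -8828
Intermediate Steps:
y(D) = -5 (y(D) = (-5/D)*D = -5)
(-9966 + (1910 - 767)) + y(17) = (-9966 + (1910 - 767)) - 5 = (-9966 + 1143) - 5 = -8823 - 5 = -8828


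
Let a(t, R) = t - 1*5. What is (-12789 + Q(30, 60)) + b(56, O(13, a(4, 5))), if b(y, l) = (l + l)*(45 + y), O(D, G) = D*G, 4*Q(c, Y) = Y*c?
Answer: -14965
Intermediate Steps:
a(t, R) = -5 + t (a(t, R) = t - 5 = -5 + t)
Q(c, Y) = Y*c/4 (Q(c, Y) = (Y*c)/4 = Y*c/4)
b(y, l) = 2*l*(45 + y) (b(y, l) = (2*l)*(45 + y) = 2*l*(45 + y))
(-12789 + Q(30, 60)) + b(56, O(13, a(4, 5))) = (-12789 + (1/4)*60*30) + 2*(13*(-5 + 4))*(45 + 56) = (-12789 + 450) + 2*(13*(-1))*101 = -12339 + 2*(-13)*101 = -12339 - 2626 = -14965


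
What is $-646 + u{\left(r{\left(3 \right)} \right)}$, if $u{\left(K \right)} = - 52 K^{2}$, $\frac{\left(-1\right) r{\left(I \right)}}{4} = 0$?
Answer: $-646$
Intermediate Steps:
$r{\left(I \right)} = 0$ ($r{\left(I \right)} = \left(-4\right) 0 = 0$)
$-646 + u{\left(r{\left(3 \right)} \right)} = -646 - 52 \cdot 0^{2} = -646 - 0 = -646 + 0 = -646$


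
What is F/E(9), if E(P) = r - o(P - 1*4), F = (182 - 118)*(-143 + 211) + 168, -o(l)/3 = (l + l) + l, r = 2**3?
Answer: 4520/53 ≈ 85.283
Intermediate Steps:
r = 8
o(l) = -9*l (o(l) = -3*((l + l) + l) = -3*(2*l + l) = -9*l)
F = 4520 (F = 64*68 + 168 = 4352 + 168 = 4520)
E(P) = -28 + 9*P (E(P) = 8 - (-9)*(P - 1*4) = 8 - (-9)*(P - 4) = 8 - (-9)*(-4 + P) = 8 - (36 - 9*P) = 8 + (-36 + 9*P) = -28 + 9*P)
F/E(9) = 4520/(-28 + 9*9) = 4520/(-28 + 81) = 4520/53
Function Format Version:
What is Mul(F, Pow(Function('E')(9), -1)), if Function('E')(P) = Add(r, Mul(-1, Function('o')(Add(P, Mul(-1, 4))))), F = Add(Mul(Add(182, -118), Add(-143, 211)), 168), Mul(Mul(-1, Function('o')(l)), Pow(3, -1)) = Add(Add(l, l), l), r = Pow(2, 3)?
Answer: Rational(4520, 53) ≈ 85.283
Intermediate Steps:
r = 8
Function('o')(l) = Mul(-9, l) (Function('o')(l) = Mul(-3, Add(Add(l, l), l)) = Mul(-3, Add(Mul(2, l), l)) = Mul(-3, Mul(3, l)) = Mul(-9, l))
F = 4520 (F = Add(Mul(64, 68), 168) = Add(4352, 168) = 4520)
Function('E')(P) = Add(-28, Mul(9, P)) (Function('E')(P) = Add(8, Mul(-1, Mul(-9, Add(P, Mul(-1, 4))))) = Add(8, Mul(-1, Mul(-9, Add(P, -4)))) = Add(8, Mul(-1, Mul(-9, Add(-4, P)))) = Add(8, Mul(-1, Add(36, Mul(-9, P)))) = Add(8, Add(-36, Mul(9, P))) = Add(-28, Mul(9, P)))
Mul(F, Pow(Function('E')(9), -1)) = Mul(4520, Pow(Add(-28, Mul(9, 9)), -1)) = Mul(4520, Pow(Add(-28, 81), -1)) = Mul(4520, Pow(53, -1)) = Mul(4520, Rational(1, 53)) = Rational(4520, 53)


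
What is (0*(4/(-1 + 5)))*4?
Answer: 0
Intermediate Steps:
(0*(4/(-1 + 5)))*4 = (0*(4/4))*4 = (0*(4*(¼)))*4 = (0*1)*4 = 0*4 = 0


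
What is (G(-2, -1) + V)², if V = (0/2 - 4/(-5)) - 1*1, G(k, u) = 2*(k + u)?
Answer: 961/25 ≈ 38.440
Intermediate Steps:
G(k, u) = 2*k + 2*u
V = -⅕ (V = (0*(½) - 4*(-⅕)) - 1 = (0 + ⅘) - 1 = ⅘ - 1 = -⅕ ≈ -0.20000)
(G(-2, -1) + V)² = ((2*(-2) + 2*(-1)) - ⅕)² = ((-4 - 2) - ⅕)² = (-6 - ⅕)² = (-31/5)² = 961/25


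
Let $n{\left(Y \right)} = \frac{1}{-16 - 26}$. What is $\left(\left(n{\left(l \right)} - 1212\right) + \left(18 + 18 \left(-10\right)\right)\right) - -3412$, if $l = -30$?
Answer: $\frac{85595}{42} \approx 2038.0$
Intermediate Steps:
$n{\left(Y \right)} = - \frac{1}{42}$ ($n{\left(Y \right)} = \frac{1}{-42} = - \frac{1}{42}$)
$\left(\left(n{\left(l \right)} - 1212\right) + \left(18 + 18 \left(-10\right)\right)\right) - -3412 = \left(\left(- \frac{1}{42} - 1212\right) + \left(18 + 18 \left(-10\right)\right)\right) - -3412 = \left(- \frac{50905}{42} + \left(18 - 180\right)\right) + 3412 = \left(- \frac{50905}{42} - 162\right) + 3412 = - \frac{57709}{42} + 3412 = \frac{85595}{42}$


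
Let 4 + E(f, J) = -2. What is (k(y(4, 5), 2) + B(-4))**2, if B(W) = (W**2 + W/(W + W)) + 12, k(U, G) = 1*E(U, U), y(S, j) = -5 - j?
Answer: 2025/4 ≈ 506.25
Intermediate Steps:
E(f, J) = -6 (E(f, J) = -4 - 2 = -6)
k(U, G) = -6 (k(U, G) = 1*(-6) = -6)
B(W) = 25/2 + W**2 (B(W) = (W**2 + W/((2*W))) + 12 = (W**2 + (1/(2*W))*W) + 12 = (W**2 + 1/2) + 12 = (1/2 + W**2) + 12 = 25/2 + W**2)
(k(y(4, 5), 2) + B(-4))**2 = (-6 + (25/2 + (-4)**2))**2 = (-6 + (25/2 + 16))**2 = (-6 + 57/2)**2 = (45/2)**2 = 2025/4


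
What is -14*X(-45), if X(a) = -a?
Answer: -630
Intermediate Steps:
-14*X(-45) = -(-14)*(-45) = -14*45 = -630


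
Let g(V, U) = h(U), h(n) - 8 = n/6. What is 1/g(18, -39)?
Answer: 2/3 ≈ 0.66667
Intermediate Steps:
h(n) = 8 + n/6
g(V, U) = 8 + U/6
1/g(18, -39) = 1/(8 + (1/6)*(-39)) = 1/(8 - 13/2) = 1/(3/2) = 2/3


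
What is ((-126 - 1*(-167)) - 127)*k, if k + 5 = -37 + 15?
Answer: 2322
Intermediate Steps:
k = -27 (k = -5 + (-37 + 15) = -5 - 22 = -27)
((-126 - 1*(-167)) - 127)*k = ((-126 - 1*(-167)) - 127)*(-27) = ((-126 + 167) - 127)*(-27) = (41 - 127)*(-27) = -86*(-27) = 2322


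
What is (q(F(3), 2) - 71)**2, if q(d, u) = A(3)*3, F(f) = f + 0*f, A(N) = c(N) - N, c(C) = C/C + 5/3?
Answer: 5184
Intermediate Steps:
c(C) = 8/3 (c(C) = 1 + 5*(1/3) = 1 + 5/3 = 8/3)
A(N) = 8/3 - N
F(f) = f (F(f) = f + 0 = f)
q(d, u) = -1 (q(d, u) = (8/3 - 1*3)*3 = (8/3 - 3)*3 = -1/3*3 = -1)
(q(F(3), 2) - 71)**2 = (-1 - 71)**2 = (-72)**2 = 5184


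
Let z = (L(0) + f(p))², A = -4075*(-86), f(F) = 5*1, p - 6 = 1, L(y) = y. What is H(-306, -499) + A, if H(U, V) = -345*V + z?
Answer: 522630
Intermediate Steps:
p = 7 (p = 6 + 1 = 7)
f(F) = 5
A = 350450
z = 25 (z = (0 + 5)² = 5² = 25)
H(U, V) = 25 - 345*V (H(U, V) = -345*V + 25 = 25 - 345*V)
H(-306, -499) + A = (25 - 345*(-499)) + 350450 = (25 + 172155) + 350450 = 172180 + 350450 = 522630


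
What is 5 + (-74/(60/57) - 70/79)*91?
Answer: -5113617/790 ≈ -6472.9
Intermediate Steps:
5 + (-74/(60/57) - 70/79)*91 = 5 + (-74/(60*(1/57)) - 70*1/79)*91 = 5 + (-74/20/19 - 70/79)*91 = 5 + (-74*19/20 - 70/79)*91 = 5 + (-703/10 - 70/79)*91 = 5 - 56237/790*91 = 5 - 5117567/790 = -5113617/790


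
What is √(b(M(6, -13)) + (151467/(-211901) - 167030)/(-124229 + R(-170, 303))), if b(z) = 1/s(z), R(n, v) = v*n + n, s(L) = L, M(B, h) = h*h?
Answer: 3*√24928295991132200106002/484578809117 ≈ 0.97747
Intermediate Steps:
M(B, h) = h²
R(n, v) = n + n*v (R(n, v) = n*v + n = n + n*v)
b(z) = 1/z
√(b(M(6, -13)) + (151467/(-211901) - 167030)/(-124229 + R(-170, 303))) = √(1/((-13)²) + (151467/(-211901) - 167030)/(-124229 - 170*(1 + 303))) = √(1/169 + (151467*(-1/211901) - 167030)/(-124229 - 170*304)) = √(1/169 + (-151467/211901 - 167030)/(-124229 - 51680)) = √(1/169 - 35393975497/211901/(-175909)) = √(1/169 - 35393975497/211901*(-1/175909)) = √(1/169 + 35393975497/37275293009) = √(6018857152002/6299524518521) = 3*√24928295991132200106002/484578809117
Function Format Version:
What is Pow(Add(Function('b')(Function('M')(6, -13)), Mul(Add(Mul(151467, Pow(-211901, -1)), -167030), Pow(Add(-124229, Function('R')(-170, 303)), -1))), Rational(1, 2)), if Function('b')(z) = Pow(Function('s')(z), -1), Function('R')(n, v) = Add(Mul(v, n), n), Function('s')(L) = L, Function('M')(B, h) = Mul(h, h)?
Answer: Mul(Rational(3, 484578809117), Pow(24928295991132200106002, Rational(1, 2))) ≈ 0.97747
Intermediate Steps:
Function('M')(B, h) = Pow(h, 2)
Function('R')(n, v) = Add(n, Mul(n, v)) (Function('R')(n, v) = Add(Mul(n, v), n) = Add(n, Mul(n, v)))
Function('b')(z) = Pow(z, -1)
Pow(Add(Function('b')(Function('M')(6, -13)), Mul(Add(Mul(151467, Pow(-211901, -1)), -167030), Pow(Add(-124229, Function('R')(-170, 303)), -1))), Rational(1, 2)) = Pow(Add(Pow(Pow(-13, 2), -1), Mul(Add(Mul(151467, Pow(-211901, -1)), -167030), Pow(Add(-124229, Mul(-170, Add(1, 303))), -1))), Rational(1, 2)) = Pow(Add(Pow(169, -1), Mul(Add(Mul(151467, Rational(-1, 211901)), -167030), Pow(Add(-124229, Mul(-170, 304)), -1))), Rational(1, 2)) = Pow(Add(Rational(1, 169), Mul(Add(Rational(-151467, 211901), -167030), Pow(Add(-124229, -51680), -1))), Rational(1, 2)) = Pow(Add(Rational(1, 169), Mul(Rational(-35393975497, 211901), Pow(-175909, -1))), Rational(1, 2)) = Pow(Add(Rational(1, 169), Mul(Rational(-35393975497, 211901), Rational(-1, 175909))), Rational(1, 2)) = Pow(Add(Rational(1, 169), Rational(35393975497, 37275293009)), Rational(1, 2)) = Pow(Rational(6018857152002, 6299524518521), Rational(1, 2)) = Mul(Rational(3, 484578809117), Pow(24928295991132200106002, Rational(1, 2)))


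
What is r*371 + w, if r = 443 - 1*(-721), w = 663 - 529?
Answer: 431978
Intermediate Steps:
w = 134
r = 1164 (r = 443 + 721 = 1164)
r*371 + w = 1164*371 + 134 = 431844 + 134 = 431978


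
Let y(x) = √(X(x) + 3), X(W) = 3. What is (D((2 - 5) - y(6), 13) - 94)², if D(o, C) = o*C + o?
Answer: 19672 + 3808*√6 ≈ 29000.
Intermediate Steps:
y(x) = √6 (y(x) = √(3 + 3) = √6)
D(o, C) = o + C*o (D(o, C) = C*o + o = o + C*o)
(D((2 - 5) - y(6), 13) - 94)² = (((2 - 5) - √6)*(1 + 13) - 94)² = ((-3 - √6)*14 - 94)² = ((-42 - 14*√6) - 94)² = (-136 - 14*√6)²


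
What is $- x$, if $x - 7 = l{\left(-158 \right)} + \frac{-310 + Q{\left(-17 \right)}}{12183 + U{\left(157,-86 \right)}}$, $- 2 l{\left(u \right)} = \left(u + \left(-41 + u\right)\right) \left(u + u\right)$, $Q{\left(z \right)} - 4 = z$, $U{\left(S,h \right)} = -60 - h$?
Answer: $\frac{688575714}{12209} \approx 56399.0$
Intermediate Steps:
$Q{\left(z \right)} = 4 + z$
$l{\left(u \right)} = - u \left(-41 + 2 u\right)$ ($l{\left(u \right)} = - \frac{\left(u + \left(-41 + u\right)\right) \left(u + u\right)}{2} = - \frac{\left(-41 + 2 u\right) 2 u}{2} = - \frac{2 u \left(-41 + 2 u\right)}{2} = - u \left(-41 + 2 u\right)$)
$x = - \frac{688575714}{12209}$ ($x = 7 + \left(- 158 \left(41 - -316\right) + \frac{-310 + \left(4 - 17\right)}{12183 - -26}\right) = 7 + \left(- 158 \left(41 + 316\right) + \frac{-310 - 13}{12183 + \left(-60 + 86\right)}\right) = 7 - \left(56406 + \frac{323}{12183 + 26}\right) = 7 - \left(56406 + \frac{323}{12209}\right) = 7 - \frac{688661177}{12209} = - \frac{688575714}{12209} \approx -56399.0$)
$- x = \left(-1\right) \left(- \frac{688575714}{12209}\right) = \frac{688575714}{12209}$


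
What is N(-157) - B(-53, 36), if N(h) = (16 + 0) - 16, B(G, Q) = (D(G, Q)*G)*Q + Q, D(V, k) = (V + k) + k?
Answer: 36216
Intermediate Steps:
D(V, k) = V + 2*k
B(G, Q) = Q + G*Q*(G + 2*Q) (B(G, Q) = ((G + 2*Q)*G)*Q + Q = (G*(G + 2*Q))*Q + Q = G*Q*(G + 2*Q) + Q = Q + G*Q*(G + 2*Q))
N(h) = 0 (N(h) = 16 - 16 = 0)
N(-157) - B(-53, 36) = 0 - 36*(1 - 53*(-53 + 2*36)) = 0 - 36*(1 - 53*(-53 + 72)) = 0 - 36*(1 - 53*19) = 0 - 36*(1 - 1007) = 0 - 36*(-1006) = 0 - 1*(-36216) = 0 + 36216 = 36216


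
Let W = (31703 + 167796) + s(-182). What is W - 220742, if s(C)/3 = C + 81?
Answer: -21546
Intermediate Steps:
s(C) = 243 + 3*C (s(C) = 3*(C + 81) = 3*(81 + C) = 243 + 3*C)
W = 199196 (W = (31703 + 167796) + (243 + 3*(-182)) = 199499 + (243 - 546) = 199499 - 303 = 199196)
W - 220742 = 199196 - 220742 = -21546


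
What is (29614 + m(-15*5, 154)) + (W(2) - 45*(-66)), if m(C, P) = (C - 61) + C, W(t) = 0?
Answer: 32373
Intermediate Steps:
m(C, P) = -61 + 2*C (m(C, P) = (-61 + C) + C = -61 + 2*C)
(29614 + m(-15*5, 154)) + (W(2) - 45*(-66)) = (29614 + (-61 + 2*(-15*5))) + (0 - 45*(-66)) = (29614 + (-61 + 2*(-75))) + (0 + 2970) = (29614 + (-61 - 150)) + 2970 = (29614 - 211) + 2970 = 29403 + 2970 = 32373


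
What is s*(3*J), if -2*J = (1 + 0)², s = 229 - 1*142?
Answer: -261/2 ≈ -130.50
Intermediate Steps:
s = 87 (s = 229 - 142 = 87)
J = -½ (J = -(1 + 0)²/2 = -½*1² = -½*1 = -½ ≈ -0.50000)
s*(3*J) = 87*(3*(-½)) = 87*(-3/2) = -261/2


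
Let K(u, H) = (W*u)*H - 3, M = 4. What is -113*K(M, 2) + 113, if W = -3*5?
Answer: 14012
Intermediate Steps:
W = -15
K(u, H) = -3 - 15*H*u (K(u, H) = (-15*u)*H - 3 = -15*H*u - 3 = -3 - 15*H*u)
-113*K(M, 2) + 113 = -113*(-3 - 15*2*4) + 113 = -113*(-3 - 120) + 113 = -113*(-123) + 113 = 13899 + 113 = 14012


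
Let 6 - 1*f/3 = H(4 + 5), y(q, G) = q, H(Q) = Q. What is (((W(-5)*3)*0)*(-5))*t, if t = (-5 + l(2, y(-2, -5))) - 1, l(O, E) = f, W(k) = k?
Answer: 0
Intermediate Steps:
f = -9 (f = 18 - 3*(4 + 5) = 18 - 3*9 = 18 - 27 = -9)
l(O, E) = -9
t = -15 (t = (-5 - 9) - 1 = -14 - 1 = -15)
(((W(-5)*3)*0)*(-5))*t = ((-5*3*0)*(-5))*(-15) = (-15*0*(-5))*(-15) = (0*(-5))*(-15) = 0*(-15) = 0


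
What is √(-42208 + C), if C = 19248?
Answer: 4*I*√1435 ≈ 151.53*I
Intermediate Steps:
√(-42208 + C) = √(-42208 + 19248) = √(-22960) = 4*I*√1435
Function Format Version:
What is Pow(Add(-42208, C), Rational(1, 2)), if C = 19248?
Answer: Mul(4, I, Pow(1435, Rational(1, 2))) ≈ Mul(151.53, I)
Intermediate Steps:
Pow(Add(-42208, C), Rational(1, 2)) = Pow(Add(-42208, 19248), Rational(1, 2)) = Pow(-22960, Rational(1, 2)) = Mul(4, I, Pow(1435, Rational(1, 2)))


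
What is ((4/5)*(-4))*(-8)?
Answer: 128/5 ≈ 25.600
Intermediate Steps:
((4/5)*(-4))*(-8) = ((4*(⅕))*(-4))*(-8) = ((⅘)*(-4))*(-8) = -16/5*(-8) = 128/5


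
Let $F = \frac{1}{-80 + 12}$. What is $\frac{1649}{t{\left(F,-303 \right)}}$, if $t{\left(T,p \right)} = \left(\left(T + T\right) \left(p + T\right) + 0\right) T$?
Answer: $- \frac{259249184}{20605} \approx -12582.0$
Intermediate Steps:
$F = - \frac{1}{68}$ ($F = \frac{1}{-68} = - \frac{1}{68} \approx -0.014706$)
$t{\left(T,p \right)} = 2 T^{2} \left(T + p\right)$ ($t{\left(T,p \right)} = \left(2 T \left(T + p\right) + 0\right) T = 2 T \left(T + p\right) T = 2 T^{2} \left(T + p\right)$)
$\frac{1649}{t{\left(F,-303 \right)}} = \frac{1649}{2 \left(- \frac{1}{68}\right)^{2} \left(- \frac{1}{68} - 303\right)} = \frac{1649}{2 \cdot \frac{1}{4624} \left(- \frac{20605}{68}\right)} = \frac{1649}{- \frac{20605}{157216}} = 1649 \left(- \frac{157216}{20605}\right) = - \frac{259249184}{20605}$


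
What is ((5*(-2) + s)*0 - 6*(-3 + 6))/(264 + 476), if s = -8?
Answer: -9/370 ≈ -0.024324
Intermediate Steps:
((5*(-2) + s)*0 - 6*(-3 + 6))/(264 + 476) = ((5*(-2) - 8)*0 - 6*(-3 + 6))/(264 + 476) = ((-10 - 8)*0 - 6*3)/740 = (-18*0 - 18)*(1/740) = (0 - 18)*(1/740) = -18*1/740 = -9/370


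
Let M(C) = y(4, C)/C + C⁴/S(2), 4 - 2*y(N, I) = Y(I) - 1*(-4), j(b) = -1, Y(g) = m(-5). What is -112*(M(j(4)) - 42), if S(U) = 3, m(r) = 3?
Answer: 13496/3 ≈ 4498.7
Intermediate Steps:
Y(g) = 3
y(N, I) = -3/2 (y(N, I) = 2 - (3 - 1*(-4))/2 = 2 - (3 + 4)/2 = 2 - ½*7 = 2 - 7/2 = -3/2)
M(C) = -3/(2*C) + C⁴/3
-112*(M(j(4)) - 42) = -112*((⅙)*(-9 + 2*(-1)⁵)/(-1) - 42) = -112*((⅙)*(-1)*(-9 + 2*(-1)) - 42) = -112*((⅙)*(-1)*(-9 - 2) - 42) = -112*((⅙)*(-1)*(-11) - 42) = -112*(11/6 - 42) = -112*(-241/6) = 13496/3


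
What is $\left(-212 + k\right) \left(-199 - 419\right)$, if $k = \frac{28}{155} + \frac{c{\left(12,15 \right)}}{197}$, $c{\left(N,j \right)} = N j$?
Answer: $\frac{3979922472}{30535} \approx 1.3034 \cdot 10^{5}$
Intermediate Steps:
$k = \frac{33416}{30535}$ ($k = \frac{28}{155} + \frac{12 \cdot 15}{197} = 28 \cdot \frac{1}{155} + 180 \cdot \frac{1}{197} = \frac{28}{155} + \frac{180}{197} = \frac{33416}{30535} \approx 1.0944$)
$\left(-212 + k\right) \left(-199 - 419\right) = \left(-212 + \frac{33416}{30535}\right) \left(-199 - 419\right) = \left(- \frac{6440004}{30535}\right) \left(-618\right) = \frac{3979922472}{30535}$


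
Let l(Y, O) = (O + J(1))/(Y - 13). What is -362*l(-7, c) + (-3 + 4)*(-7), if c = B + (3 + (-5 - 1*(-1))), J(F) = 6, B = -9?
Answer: -397/5 ≈ -79.400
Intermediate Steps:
c = -10 (c = -9 + (3 + (-5 - 1*(-1))) = -9 + (3 + (-5 + 1)) = -9 + (3 - 4) = -9 - 1 = -10)
l(Y, O) = (6 + O)/(-13 + Y) (l(Y, O) = (O + 6)/(Y - 13) = (6 + O)/(-13 + Y))
-362*l(-7, c) + (-3 + 4)*(-7) = -362*(6 - 10)/(-13 - 7) + (-3 + 4)*(-7) = -362*(-4)/(-20) + 1*(-7) = -(-181)*(-4)/10 - 7 = -362*1/5 - 7 = -362/5 - 7 = -397/5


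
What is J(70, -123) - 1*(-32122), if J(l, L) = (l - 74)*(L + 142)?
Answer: 32046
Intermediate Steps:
J(l, L) = (-74 + l)*(142 + L)
J(70, -123) - 1*(-32122) = (-10508 - 74*(-123) + 142*70 - 123*70) - 1*(-32122) = (-10508 + 9102 + 9940 - 8610) + 32122 = -76 + 32122 = 32046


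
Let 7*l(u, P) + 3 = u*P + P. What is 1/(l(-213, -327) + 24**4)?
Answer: 1/341679 ≈ 2.9267e-6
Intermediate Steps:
l(u, P) = -3/7 + P/7 + P*u/7 (l(u, P) = -3/7 + (u*P + P)/7 = -3/7 + (P*u + P)/7 = -3/7 + (P + P*u)/7 = -3/7 + (P/7 + P*u/7) = -3/7 + P/7 + P*u/7)
1/(l(-213, -327) + 24**4) = 1/((-3/7 + (1/7)*(-327) + (1/7)*(-327)*(-213)) + 24**4) = 1/((-3/7 - 327/7 + 69651/7) + 331776) = 1/(9903 + 331776) = 1/341679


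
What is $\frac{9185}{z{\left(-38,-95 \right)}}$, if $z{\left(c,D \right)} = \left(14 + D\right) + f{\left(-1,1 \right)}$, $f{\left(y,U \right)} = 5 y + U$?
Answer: $- \frac{1837}{17} \approx -108.06$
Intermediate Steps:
$f{\left(y,U \right)} = U + 5 y$
$z{\left(c,D \right)} = 10 + D$ ($z{\left(c,D \right)} = \left(14 + D\right) + \left(1 + 5 \left(-1\right)\right) = \left(14 + D\right) + \left(1 - 5\right) = \left(14 + D\right) - 4 = 10 + D$)
$\frac{9185}{z{\left(-38,-95 \right)}} = \frac{9185}{10 - 95} = \frac{9185}{-85} = 9185 \left(- \frac{1}{85}\right) = - \frac{1837}{17}$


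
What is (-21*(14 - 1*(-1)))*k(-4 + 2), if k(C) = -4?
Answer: 1260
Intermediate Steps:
(-21*(14 - 1*(-1)))*k(-4 + 2) = -21*(14 - 1*(-1))*(-4) = -21*(14 + 1)*(-4) = -21*15*(-4) = -315*(-4) = 1260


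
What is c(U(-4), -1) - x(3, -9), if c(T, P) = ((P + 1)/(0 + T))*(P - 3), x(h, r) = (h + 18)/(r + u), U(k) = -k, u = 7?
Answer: 21/2 ≈ 10.500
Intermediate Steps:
x(h, r) = (18 + h)/(7 + r) (x(h, r) = (h + 18)/(r + 7) = (18 + h)/(7 + r))
c(T, P) = (1 + P)*(-3 + P)/T (c(T, P) = ((1 + P)/T)*(-3 + P) = (1 + P)*(-3 + P)/T)
c(U(-4), -1) - x(3, -9) = (-3 + (-1)² - 2*(-1))/((-1*(-4))) - (18 + 3)/(7 - 9) = (-3 + 1 + 2)/4 - 21/(-2) = (¼)*0 - (-1)*21/2 = 0 - 1*(-21/2) = 0 + 21/2 = 21/2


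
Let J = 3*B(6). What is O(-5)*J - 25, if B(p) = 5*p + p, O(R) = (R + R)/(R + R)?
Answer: 83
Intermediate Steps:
O(R) = 1 (O(R) = (2*R)/((2*R)) = (2*R)*(1/(2*R)) = 1)
B(p) = 6*p
J = 108 (J = 3*(6*6) = 3*36 = 108)
O(-5)*J - 25 = 1*108 - 25 = 108 - 25 = 83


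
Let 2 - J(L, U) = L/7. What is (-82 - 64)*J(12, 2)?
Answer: -292/7 ≈ -41.714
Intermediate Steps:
J(L, U) = 2 - L/7
(-82 - 64)*J(12, 2) = (-82 - 64)*(2 - ⅐*12) = -146*(2 - 12/7) = -146*2/7 = -292/7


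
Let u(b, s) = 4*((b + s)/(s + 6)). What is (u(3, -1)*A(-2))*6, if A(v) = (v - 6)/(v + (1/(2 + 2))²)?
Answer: 6144/155 ≈ 39.639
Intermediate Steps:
u(b, s) = 4*(b + s)/(6 + s) (u(b, s) = 4*((b + s)/(6 + s)) = 4*(b + s)/(6 + s))
A(v) = (-6 + v)/(1/16 + v) (A(v) = (-6 + v)/(v + (1/4)²) = (-6 + v)/(v + (¼)²) = (-6 + v)/(v + 1/16) = (-6 + v)/(1/16 + v))
(u(3, -1)*A(-2))*6 = ((4*(3 - 1)/(6 - 1))*(16*(-6 - 2)/(1 + 16*(-2))))*6 = ((4*2/5)*(16*(-8)/(1 - 32)))*6 = ((4*(⅕)*2)*(16*(-8)/(-31)))*6 = (8*(16*(-1/31)*(-8))/5)*6 = ((8/5)*(128/31))*6 = (1024/155)*6 = 6144/155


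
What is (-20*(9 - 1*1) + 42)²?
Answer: 13924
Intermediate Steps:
(-20*(9 - 1*1) + 42)² = (-20*(9 - 1) + 42)² = (-20*8 + 42)² = (-160 + 42)² = (-118)² = 13924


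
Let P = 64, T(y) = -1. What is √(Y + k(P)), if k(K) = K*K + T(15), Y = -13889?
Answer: I*√9794 ≈ 98.965*I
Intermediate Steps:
k(K) = -1 + K² (k(K) = K*K - 1 = K² - 1 = -1 + K²)
√(Y + k(P)) = √(-13889 + (-1 + 64²)) = √(-13889 + (-1 + 4096)) = √(-13889 + 4095) = √(-9794) = I*√9794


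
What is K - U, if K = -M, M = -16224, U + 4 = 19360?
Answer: -3132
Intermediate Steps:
U = 19356 (U = -4 + 19360 = 19356)
K = 16224 (K = -1*(-16224) = 16224)
K - U = 16224 - 1*19356 = 16224 - 19356 = -3132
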